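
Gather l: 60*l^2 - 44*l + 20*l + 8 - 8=60*l^2 - 24*l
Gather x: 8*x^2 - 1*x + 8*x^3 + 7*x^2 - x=8*x^3 + 15*x^2 - 2*x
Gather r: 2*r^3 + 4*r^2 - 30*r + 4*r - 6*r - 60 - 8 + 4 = 2*r^3 + 4*r^2 - 32*r - 64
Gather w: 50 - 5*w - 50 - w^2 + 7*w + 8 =-w^2 + 2*w + 8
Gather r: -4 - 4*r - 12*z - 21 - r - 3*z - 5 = -5*r - 15*z - 30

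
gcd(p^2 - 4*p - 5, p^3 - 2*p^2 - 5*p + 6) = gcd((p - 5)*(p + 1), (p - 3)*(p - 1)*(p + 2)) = 1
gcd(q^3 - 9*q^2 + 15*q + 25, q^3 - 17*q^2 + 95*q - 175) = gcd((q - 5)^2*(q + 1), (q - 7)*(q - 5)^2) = q^2 - 10*q + 25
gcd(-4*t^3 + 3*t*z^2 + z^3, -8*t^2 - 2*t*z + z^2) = 2*t + z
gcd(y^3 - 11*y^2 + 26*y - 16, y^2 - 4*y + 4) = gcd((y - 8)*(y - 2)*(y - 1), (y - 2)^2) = y - 2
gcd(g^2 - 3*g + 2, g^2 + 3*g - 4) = g - 1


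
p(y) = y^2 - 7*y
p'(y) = 2*y - 7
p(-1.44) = 12.15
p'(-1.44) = -9.88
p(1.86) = -9.56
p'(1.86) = -3.28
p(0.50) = -3.25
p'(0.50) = -6.00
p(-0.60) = 4.56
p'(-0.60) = -8.20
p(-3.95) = 43.25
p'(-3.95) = -14.90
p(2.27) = -10.74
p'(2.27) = -2.46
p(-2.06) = 18.66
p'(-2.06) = -11.12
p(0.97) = -5.85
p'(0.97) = -5.06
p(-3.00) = 30.00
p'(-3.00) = -13.00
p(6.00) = -6.00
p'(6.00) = 5.00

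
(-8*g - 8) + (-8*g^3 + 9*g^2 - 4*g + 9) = -8*g^3 + 9*g^2 - 12*g + 1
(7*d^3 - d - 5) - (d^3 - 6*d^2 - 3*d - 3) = 6*d^3 + 6*d^2 + 2*d - 2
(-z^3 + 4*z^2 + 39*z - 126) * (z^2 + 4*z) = -z^5 + 55*z^3 + 30*z^2 - 504*z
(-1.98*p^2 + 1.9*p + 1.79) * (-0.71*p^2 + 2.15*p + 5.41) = 1.4058*p^4 - 5.606*p^3 - 7.8977*p^2 + 14.1275*p + 9.6839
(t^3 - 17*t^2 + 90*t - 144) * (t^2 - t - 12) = t^5 - 18*t^4 + 95*t^3 - 30*t^2 - 936*t + 1728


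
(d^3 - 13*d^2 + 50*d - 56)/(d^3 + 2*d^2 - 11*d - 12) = (d^3 - 13*d^2 + 50*d - 56)/(d^3 + 2*d^2 - 11*d - 12)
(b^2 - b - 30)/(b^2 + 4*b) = (b^2 - b - 30)/(b*(b + 4))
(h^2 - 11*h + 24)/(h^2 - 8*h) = (h - 3)/h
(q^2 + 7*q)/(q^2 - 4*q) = (q + 7)/(q - 4)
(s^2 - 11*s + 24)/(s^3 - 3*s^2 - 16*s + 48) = (s - 8)/(s^2 - 16)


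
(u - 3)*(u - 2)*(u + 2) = u^3 - 3*u^2 - 4*u + 12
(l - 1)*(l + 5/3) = l^2 + 2*l/3 - 5/3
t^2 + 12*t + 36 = (t + 6)^2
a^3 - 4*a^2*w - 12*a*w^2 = a*(a - 6*w)*(a + 2*w)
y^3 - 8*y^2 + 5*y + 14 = (y - 7)*(y - 2)*(y + 1)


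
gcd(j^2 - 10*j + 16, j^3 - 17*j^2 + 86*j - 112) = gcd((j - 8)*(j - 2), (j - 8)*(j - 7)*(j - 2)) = j^2 - 10*j + 16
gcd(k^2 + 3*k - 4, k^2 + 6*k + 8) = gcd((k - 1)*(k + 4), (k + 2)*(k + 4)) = k + 4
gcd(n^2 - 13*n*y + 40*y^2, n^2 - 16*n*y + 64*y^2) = -n + 8*y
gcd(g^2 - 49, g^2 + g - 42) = g + 7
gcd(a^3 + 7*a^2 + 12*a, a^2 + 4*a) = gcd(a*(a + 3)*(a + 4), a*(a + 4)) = a^2 + 4*a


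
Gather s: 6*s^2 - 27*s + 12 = 6*s^2 - 27*s + 12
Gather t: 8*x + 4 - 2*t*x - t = t*(-2*x - 1) + 8*x + 4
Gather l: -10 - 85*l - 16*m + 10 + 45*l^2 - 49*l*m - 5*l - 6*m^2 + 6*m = 45*l^2 + l*(-49*m - 90) - 6*m^2 - 10*m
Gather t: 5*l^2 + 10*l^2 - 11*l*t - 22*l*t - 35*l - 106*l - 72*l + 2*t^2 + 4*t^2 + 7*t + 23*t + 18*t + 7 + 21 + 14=15*l^2 - 213*l + 6*t^2 + t*(48 - 33*l) + 42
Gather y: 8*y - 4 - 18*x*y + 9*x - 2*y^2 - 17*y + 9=9*x - 2*y^2 + y*(-18*x - 9) + 5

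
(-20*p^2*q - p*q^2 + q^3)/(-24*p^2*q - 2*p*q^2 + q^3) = (5*p - q)/(6*p - q)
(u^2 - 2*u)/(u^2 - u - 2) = u/(u + 1)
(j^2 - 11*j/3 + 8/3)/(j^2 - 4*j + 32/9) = 3*(j - 1)/(3*j - 4)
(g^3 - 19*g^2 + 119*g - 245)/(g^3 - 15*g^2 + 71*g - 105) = (g - 7)/(g - 3)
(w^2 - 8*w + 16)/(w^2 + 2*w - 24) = (w - 4)/(w + 6)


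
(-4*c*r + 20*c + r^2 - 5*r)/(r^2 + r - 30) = (-4*c + r)/(r + 6)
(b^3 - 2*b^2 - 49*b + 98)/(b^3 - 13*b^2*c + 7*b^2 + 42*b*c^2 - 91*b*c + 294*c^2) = (b^2 - 9*b + 14)/(b^2 - 13*b*c + 42*c^2)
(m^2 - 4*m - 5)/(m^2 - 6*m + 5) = (m + 1)/(m - 1)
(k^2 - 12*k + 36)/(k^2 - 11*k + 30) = (k - 6)/(k - 5)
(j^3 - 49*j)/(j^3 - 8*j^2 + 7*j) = (j + 7)/(j - 1)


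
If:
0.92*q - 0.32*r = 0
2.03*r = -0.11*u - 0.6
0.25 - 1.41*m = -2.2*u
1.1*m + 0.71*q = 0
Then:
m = 0.07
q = -0.10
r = -0.29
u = -0.07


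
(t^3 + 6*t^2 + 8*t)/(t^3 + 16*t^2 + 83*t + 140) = t*(t + 2)/(t^2 + 12*t + 35)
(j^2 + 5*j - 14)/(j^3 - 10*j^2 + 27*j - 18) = (j^2 + 5*j - 14)/(j^3 - 10*j^2 + 27*j - 18)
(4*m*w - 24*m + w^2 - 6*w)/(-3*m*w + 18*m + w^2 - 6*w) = (4*m + w)/(-3*m + w)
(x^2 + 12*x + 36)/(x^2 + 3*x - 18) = (x + 6)/(x - 3)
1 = 1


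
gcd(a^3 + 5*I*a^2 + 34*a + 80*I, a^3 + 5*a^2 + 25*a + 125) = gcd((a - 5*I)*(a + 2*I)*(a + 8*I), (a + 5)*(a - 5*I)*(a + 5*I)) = a - 5*I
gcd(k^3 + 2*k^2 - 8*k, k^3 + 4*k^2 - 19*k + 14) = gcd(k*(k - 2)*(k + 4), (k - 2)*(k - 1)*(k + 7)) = k - 2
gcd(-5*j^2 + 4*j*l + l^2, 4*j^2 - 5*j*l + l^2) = j - l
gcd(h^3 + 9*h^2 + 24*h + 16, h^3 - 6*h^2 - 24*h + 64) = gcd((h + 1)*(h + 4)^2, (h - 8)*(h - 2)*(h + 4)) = h + 4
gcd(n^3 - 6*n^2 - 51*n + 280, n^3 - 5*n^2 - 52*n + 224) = n^2 - n - 56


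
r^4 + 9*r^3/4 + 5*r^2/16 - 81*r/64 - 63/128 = (r - 3/4)*(r + 1/2)*(r + 3/4)*(r + 7/4)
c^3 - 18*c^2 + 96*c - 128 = (c - 8)^2*(c - 2)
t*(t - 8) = t^2 - 8*t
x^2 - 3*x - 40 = (x - 8)*(x + 5)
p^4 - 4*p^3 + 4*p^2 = p^2*(p - 2)^2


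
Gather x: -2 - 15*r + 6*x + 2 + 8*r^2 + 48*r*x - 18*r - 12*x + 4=8*r^2 - 33*r + x*(48*r - 6) + 4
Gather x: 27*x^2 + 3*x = 27*x^2 + 3*x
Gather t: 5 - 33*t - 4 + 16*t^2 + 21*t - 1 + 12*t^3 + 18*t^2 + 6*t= 12*t^3 + 34*t^2 - 6*t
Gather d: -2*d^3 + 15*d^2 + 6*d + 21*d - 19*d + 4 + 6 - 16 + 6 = -2*d^3 + 15*d^2 + 8*d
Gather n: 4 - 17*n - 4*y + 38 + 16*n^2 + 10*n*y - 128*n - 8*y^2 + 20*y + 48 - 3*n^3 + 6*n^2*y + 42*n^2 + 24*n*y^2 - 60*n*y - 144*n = -3*n^3 + n^2*(6*y + 58) + n*(24*y^2 - 50*y - 289) - 8*y^2 + 16*y + 90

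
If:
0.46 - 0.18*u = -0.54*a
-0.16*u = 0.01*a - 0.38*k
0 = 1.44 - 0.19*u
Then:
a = 1.67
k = 3.24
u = 7.58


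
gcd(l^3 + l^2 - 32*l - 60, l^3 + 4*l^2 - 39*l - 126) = l - 6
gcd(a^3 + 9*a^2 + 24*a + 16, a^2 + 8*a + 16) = a^2 + 8*a + 16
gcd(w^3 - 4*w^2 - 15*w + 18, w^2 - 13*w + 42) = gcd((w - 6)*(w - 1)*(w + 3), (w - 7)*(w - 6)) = w - 6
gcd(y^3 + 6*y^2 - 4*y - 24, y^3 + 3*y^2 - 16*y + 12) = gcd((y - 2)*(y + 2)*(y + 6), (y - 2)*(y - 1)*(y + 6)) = y^2 + 4*y - 12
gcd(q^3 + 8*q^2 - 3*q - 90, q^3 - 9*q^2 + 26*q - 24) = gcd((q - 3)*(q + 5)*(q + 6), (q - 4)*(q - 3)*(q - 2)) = q - 3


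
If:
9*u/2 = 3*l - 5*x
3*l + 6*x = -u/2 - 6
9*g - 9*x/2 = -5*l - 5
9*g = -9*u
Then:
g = -96/107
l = -26/107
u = 96/107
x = -102/107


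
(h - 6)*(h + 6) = h^2 - 36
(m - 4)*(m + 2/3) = m^2 - 10*m/3 - 8/3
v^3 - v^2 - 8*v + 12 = (v - 2)^2*(v + 3)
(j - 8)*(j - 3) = j^2 - 11*j + 24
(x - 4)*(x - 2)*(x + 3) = x^3 - 3*x^2 - 10*x + 24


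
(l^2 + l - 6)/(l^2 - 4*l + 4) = (l + 3)/(l - 2)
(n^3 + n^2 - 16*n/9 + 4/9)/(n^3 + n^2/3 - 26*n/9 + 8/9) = (3*n - 2)/(3*n - 4)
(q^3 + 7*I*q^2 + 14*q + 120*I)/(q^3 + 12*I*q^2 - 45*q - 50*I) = (q^2 + 2*I*q + 24)/(q^2 + 7*I*q - 10)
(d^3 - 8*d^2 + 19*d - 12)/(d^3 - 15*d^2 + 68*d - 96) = (d - 1)/(d - 8)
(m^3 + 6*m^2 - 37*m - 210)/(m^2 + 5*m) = m + 1 - 42/m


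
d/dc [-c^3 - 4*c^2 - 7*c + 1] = -3*c^2 - 8*c - 7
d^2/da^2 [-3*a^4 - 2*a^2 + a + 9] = -36*a^2 - 4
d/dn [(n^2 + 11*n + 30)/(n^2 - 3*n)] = 2*(-7*n^2 - 30*n + 45)/(n^2*(n^2 - 6*n + 9))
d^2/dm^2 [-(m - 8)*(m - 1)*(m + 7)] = 4 - 6*m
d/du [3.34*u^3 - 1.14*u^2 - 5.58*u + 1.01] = 10.02*u^2 - 2.28*u - 5.58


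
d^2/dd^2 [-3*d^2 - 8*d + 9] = -6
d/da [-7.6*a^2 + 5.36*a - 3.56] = 5.36 - 15.2*a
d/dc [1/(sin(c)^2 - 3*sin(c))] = (3 - 2*sin(c))*cos(c)/((sin(c) - 3)^2*sin(c)^2)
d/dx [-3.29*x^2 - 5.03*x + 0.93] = -6.58*x - 5.03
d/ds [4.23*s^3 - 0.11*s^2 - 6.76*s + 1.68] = 12.69*s^2 - 0.22*s - 6.76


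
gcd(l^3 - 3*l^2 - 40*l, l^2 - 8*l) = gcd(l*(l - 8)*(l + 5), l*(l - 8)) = l^2 - 8*l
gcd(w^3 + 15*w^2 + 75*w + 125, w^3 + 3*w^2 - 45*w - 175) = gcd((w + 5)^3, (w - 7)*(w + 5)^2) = w^2 + 10*w + 25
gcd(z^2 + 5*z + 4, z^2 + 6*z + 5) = z + 1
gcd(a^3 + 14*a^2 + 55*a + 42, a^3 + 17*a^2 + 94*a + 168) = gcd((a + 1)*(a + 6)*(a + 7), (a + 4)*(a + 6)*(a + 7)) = a^2 + 13*a + 42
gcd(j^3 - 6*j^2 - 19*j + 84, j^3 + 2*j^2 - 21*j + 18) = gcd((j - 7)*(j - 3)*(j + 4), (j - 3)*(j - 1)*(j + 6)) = j - 3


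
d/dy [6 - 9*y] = -9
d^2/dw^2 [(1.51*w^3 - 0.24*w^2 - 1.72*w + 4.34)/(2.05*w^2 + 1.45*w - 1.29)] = (-7.105427357601e-15*w^5 - 1.77635683940025e-14*w^4 + 1.30614000000001*w^3 + 88.67829*w^2 + 65.189406*w + 33.970672)/(8.615125*w^6 + 18.280875*w^5 - 3.3333*w^4 - 19.958525*w^3 + 2.09754*w^2 + 7.238835*w - 2.146689)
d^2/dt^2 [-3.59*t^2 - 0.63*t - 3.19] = -7.18000000000000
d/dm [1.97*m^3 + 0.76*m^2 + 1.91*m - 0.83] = 5.91*m^2 + 1.52*m + 1.91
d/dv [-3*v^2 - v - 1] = -6*v - 1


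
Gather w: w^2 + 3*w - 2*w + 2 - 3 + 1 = w^2 + w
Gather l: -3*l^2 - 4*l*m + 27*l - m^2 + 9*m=-3*l^2 + l*(27 - 4*m) - m^2 + 9*m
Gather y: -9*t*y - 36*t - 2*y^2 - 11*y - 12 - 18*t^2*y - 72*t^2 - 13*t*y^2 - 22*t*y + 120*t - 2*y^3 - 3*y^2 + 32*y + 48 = -72*t^2 + 84*t - 2*y^3 + y^2*(-13*t - 5) + y*(-18*t^2 - 31*t + 21) + 36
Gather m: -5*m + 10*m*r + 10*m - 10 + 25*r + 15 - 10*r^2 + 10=m*(10*r + 5) - 10*r^2 + 25*r + 15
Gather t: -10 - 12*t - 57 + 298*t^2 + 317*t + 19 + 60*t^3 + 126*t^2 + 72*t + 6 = 60*t^3 + 424*t^2 + 377*t - 42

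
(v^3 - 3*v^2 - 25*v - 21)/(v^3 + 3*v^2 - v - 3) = (v - 7)/(v - 1)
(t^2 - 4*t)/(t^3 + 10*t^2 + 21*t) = (t - 4)/(t^2 + 10*t + 21)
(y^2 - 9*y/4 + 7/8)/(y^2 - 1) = (8*y^2 - 18*y + 7)/(8*(y^2 - 1))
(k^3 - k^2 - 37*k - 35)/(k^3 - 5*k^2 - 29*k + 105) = (k + 1)/(k - 3)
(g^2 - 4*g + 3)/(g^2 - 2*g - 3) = (g - 1)/(g + 1)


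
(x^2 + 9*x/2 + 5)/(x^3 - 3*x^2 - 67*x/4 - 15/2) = 2*(x + 2)/(2*x^2 - 11*x - 6)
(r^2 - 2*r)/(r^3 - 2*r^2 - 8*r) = (2 - r)/(-r^2 + 2*r + 8)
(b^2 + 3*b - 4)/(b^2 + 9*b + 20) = (b - 1)/(b + 5)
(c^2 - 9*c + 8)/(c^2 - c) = (c - 8)/c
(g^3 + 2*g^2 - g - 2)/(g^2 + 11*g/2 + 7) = 2*(g^2 - 1)/(2*g + 7)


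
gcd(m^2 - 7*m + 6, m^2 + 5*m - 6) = m - 1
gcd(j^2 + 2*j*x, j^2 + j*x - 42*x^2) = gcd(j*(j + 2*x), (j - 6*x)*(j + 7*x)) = 1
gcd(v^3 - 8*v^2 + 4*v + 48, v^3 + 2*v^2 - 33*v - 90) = v - 6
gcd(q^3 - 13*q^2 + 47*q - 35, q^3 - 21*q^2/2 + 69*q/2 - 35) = q - 5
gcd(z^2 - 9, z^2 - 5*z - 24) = z + 3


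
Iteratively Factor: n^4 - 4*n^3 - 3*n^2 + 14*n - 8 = (n + 2)*(n^3 - 6*n^2 + 9*n - 4) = (n - 1)*(n + 2)*(n^2 - 5*n + 4) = (n - 1)^2*(n + 2)*(n - 4)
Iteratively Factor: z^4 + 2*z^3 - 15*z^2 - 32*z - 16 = (z + 4)*(z^3 - 2*z^2 - 7*z - 4) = (z - 4)*(z + 4)*(z^2 + 2*z + 1) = (z - 4)*(z + 1)*(z + 4)*(z + 1)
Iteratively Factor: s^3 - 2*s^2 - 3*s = (s + 1)*(s^2 - 3*s) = s*(s + 1)*(s - 3)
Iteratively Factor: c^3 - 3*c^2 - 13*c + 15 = (c - 5)*(c^2 + 2*c - 3) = (c - 5)*(c + 3)*(c - 1)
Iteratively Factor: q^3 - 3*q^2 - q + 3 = (q + 1)*(q^2 - 4*q + 3) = (q - 3)*(q + 1)*(q - 1)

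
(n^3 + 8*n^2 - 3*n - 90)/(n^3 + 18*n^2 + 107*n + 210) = (n - 3)/(n + 7)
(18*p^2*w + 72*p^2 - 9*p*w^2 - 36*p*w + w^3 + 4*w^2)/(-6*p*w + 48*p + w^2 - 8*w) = (-3*p*w - 12*p + w^2 + 4*w)/(w - 8)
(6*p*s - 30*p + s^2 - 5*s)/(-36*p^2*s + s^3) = (5 - s)/(s*(6*p - s))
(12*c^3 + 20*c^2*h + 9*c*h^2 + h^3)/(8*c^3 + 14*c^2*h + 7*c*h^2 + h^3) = (6*c + h)/(4*c + h)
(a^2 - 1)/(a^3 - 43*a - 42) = (a - 1)/(a^2 - a - 42)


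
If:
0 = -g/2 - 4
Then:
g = -8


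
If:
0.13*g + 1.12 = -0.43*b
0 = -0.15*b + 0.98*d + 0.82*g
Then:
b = -0.302325581395349*g - 2.6046511627907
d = -0.883009017560513*g - 0.398671096345515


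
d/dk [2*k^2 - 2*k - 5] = 4*k - 2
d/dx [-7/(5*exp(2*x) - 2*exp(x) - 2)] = (70*exp(x) - 14)*exp(x)/(-5*exp(2*x) + 2*exp(x) + 2)^2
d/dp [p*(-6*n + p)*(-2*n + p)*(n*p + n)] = n*(24*n^2*p + 12*n^2 - 24*n*p^2 - 16*n*p + 4*p^3 + 3*p^2)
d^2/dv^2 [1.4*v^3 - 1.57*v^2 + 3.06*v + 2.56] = 8.4*v - 3.14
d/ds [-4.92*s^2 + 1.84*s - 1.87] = 1.84 - 9.84*s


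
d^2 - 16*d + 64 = (d - 8)^2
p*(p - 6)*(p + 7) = p^3 + p^2 - 42*p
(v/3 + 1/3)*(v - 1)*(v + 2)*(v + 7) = v^4/3 + 3*v^3 + 13*v^2/3 - 3*v - 14/3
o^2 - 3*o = o*(o - 3)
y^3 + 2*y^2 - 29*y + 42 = (y - 3)*(y - 2)*(y + 7)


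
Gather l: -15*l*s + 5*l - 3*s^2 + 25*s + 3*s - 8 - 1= l*(5 - 15*s) - 3*s^2 + 28*s - 9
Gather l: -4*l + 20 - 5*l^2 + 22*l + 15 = -5*l^2 + 18*l + 35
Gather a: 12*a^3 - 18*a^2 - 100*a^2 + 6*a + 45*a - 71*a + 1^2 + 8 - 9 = 12*a^3 - 118*a^2 - 20*a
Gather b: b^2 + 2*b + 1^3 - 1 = b^2 + 2*b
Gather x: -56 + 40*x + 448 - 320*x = 392 - 280*x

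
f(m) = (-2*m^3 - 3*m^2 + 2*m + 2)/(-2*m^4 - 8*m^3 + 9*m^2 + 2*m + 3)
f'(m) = (-6*m^2 - 6*m + 2)/(-2*m^4 - 8*m^3 + 9*m^2 + 2*m + 3) + (-2*m^3 - 3*m^2 + 2*m + 2)*(8*m^3 + 24*m^2 - 18*m - 2)/(-2*m^4 - 8*m^3 + 9*m^2 + 2*m + 3)^2 = 2*(-2*m^6 - 6*m^5 - 15*m^4 + 20*m^3 + 3*m^2 - 27*m + 1)/(4*m^8 + 32*m^7 + 28*m^6 - 152*m^5 + 37*m^4 - 12*m^3 + 58*m^2 + 12*m + 9)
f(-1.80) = 0.01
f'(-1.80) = -0.12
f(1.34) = 1.43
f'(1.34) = -9.08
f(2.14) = 0.38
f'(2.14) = -0.24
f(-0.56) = 0.05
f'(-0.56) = 0.71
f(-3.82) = 0.42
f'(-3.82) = -0.51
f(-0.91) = -0.06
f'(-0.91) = 0.06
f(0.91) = -0.04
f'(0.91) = -1.78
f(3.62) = 0.21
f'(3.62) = -0.06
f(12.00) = 0.07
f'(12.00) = -0.00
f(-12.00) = -0.11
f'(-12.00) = -0.01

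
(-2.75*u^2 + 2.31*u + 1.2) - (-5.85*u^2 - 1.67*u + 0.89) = 3.1*u^2 + 3.98*u + 0.31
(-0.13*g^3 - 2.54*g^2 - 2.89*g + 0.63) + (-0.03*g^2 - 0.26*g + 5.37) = -0.13*g^3 - 2.57*g^2 - 3.15*g + 6.0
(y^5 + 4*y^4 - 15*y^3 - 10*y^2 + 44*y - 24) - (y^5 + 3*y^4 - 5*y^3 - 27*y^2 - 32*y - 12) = y^4 - 10*y^3 + 17*y^2 + 76*y - 12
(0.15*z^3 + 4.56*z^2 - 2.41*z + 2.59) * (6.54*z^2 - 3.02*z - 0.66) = 0.981*z^5 + 29.3694*z^4 - 29.6316*z^3 + 21.2072*z^2 - 6.2312*z - 1.7094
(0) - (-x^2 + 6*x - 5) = x^2 - 6*x + 5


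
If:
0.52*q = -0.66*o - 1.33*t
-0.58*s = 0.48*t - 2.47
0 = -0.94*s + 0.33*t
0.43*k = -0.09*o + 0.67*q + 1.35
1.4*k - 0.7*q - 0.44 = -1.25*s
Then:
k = -3.06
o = -3.75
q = -4.48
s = 1.27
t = 3.61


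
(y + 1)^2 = y^2 + 2*y + 1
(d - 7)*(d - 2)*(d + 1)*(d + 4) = d^4 - 4*d^3 - 27*d^2 + 34*d + 56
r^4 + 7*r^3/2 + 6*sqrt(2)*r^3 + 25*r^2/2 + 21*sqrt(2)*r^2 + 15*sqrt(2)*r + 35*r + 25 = (r + 1)*(r + 5/2)*(r + sqrt(2))*(r + 5*sqrt(2))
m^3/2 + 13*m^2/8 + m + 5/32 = (m/2 + 1/4)*(m + 1/4)*(m + 5/2)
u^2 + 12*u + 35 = (u + 5)*(u + 7)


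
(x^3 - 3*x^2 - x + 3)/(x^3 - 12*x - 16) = (-x^3 + 3*x^2 + x - 3)/(-x^3 + 12*x + 16)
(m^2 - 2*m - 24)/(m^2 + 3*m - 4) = (m - 6)/(m - 1)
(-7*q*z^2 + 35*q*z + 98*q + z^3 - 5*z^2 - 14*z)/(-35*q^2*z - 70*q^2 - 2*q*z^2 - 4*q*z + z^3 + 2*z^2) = (z - 7)/(5*q + z)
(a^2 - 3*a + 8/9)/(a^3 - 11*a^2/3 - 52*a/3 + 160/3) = (a - 1/3)/(a^2 - a - 20)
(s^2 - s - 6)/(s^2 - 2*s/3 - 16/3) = 3*(s - 3)/(3*s - 8)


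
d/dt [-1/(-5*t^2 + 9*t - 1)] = (9 - 10*t)/(5*t^2 - 9*t + 1)^2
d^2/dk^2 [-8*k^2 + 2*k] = -16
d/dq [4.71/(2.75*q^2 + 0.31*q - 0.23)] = (-25.905*q - 1.4601)/(2.75*q^2 + 0.31*q - 0.23)^2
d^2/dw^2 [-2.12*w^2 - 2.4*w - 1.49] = -4.24000000000000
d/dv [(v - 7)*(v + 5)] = 2*v - 2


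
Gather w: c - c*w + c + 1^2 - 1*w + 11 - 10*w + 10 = 2*c + w*(-c - 11) + 22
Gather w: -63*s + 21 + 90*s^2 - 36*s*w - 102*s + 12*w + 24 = 90*s^2 - 165*s + w*(12 - 36*s) + 45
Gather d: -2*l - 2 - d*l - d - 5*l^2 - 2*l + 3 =d*(-l - 1) - 5*l^2 - 4*l + 1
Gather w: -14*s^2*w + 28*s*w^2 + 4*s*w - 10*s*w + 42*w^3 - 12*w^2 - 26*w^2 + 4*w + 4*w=42*w^3 + w^2*(28*s - 38) + w*(-14*s^2 - 6*s + 8)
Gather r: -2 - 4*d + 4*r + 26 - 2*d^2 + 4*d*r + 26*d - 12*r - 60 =-2*d^2 + 22*d + r*(4*d - 8) - 36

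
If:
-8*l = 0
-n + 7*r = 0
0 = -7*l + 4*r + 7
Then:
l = 0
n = -49/4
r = -7/4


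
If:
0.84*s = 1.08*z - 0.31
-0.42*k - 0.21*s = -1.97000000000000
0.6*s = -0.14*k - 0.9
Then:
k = 6.16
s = -2.94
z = -2.00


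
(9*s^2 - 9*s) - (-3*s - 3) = 9*s^2 - 6*s + 3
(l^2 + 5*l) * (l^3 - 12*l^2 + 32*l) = l^5 - 7*l^4 - 28*l^3 + 160*l^2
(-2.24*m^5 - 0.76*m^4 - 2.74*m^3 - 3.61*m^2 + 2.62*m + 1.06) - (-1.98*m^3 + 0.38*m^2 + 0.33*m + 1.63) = -2.24*m^5 - 0.76*m^4 - 0.76*m^3 - 3.99*m^2 + 2.29*m - 0.57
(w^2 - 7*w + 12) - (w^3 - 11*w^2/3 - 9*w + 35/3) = -w^3 + 14*w^2/3 + 2*w + 1/3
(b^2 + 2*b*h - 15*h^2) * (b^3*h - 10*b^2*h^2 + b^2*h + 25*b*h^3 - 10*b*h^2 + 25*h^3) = b^5*h - 8*b^4*h^2 + b^4*h - 10*b^3*h^3 - 8*b^3*h^2 + 200*b^2*h^4 - 10*b^2*h^3 - 375*b*h^5 + 200*b*h^4 - 375*h^5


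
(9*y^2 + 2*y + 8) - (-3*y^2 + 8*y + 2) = 12*y^2 - 6*y + 6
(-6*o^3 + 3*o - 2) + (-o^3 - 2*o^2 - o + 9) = -7*o^3 - 2*o^2 + 2*o + 7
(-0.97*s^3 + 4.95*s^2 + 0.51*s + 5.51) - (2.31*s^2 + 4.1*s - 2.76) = -0.97*s^3 + 2.64*s^2 - 3.59*s + 8.27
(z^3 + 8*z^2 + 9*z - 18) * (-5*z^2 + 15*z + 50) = -5*z^5 - 25*z^4 + 125*z^3 + 625*z^2 + 180*z - 900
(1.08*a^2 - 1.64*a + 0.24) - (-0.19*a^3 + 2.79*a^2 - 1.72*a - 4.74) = 0.19*a^3 - 1.71*a^2 + 0.0800000000000001*a + 4.98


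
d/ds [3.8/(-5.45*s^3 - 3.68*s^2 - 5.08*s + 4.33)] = (62.13*s^2 + 27.968*s + 19.304)/(5.45*s^3 + 3.68*s^2 + 5.08*s - 4.33)^2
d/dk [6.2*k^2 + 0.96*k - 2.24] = 12.4*k + 0.96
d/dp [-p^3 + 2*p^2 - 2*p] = -3*p^2 + 4*p - 2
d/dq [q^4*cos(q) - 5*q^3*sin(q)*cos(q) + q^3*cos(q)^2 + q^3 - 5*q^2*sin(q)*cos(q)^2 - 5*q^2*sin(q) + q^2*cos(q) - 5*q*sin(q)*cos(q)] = -q^4*sin(q) - q^3*sin(2*q) + 4*q^3*cos(q) - 5*q^3*cos(2*q) - q^2*sin(q) - 15*q^2*sin(2*q)/2 - 25*q^2*cos(q)/4 + 3*q^2*cos(2*q)/2 - 15*q^2*cos(3*q)/4 + 9*q^2/2 - 25*q*sin(q)/2 - 5*q*sin(3*q)/2 + 2*q*cos(q) - 5*q*cos(2*q) - 5*sin(2*q)/2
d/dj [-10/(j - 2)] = 10/(j - 2)^2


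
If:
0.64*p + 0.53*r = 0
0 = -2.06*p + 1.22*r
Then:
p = 0.00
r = 0.00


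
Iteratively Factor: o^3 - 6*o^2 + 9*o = (o)*(o^2 - 6*o + 9) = o*(o - 3)*(o - 3)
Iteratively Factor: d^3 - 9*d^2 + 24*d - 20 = (d - 2)*(d^2 - 7*d + 10) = (d - 2)^2*(d - 5)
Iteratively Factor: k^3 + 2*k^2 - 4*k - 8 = (k + 2)*(k^2 - 4) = (k - 2)*(k + 2)*(k + 2)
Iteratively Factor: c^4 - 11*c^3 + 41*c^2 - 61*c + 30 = (c - 2)*(c^3 - 9*c^2 + 23*c - 15) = (c - 5)*(c - 2)*(c^2 - 4*c + 3) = (c - 5)*(c - 3)*(c - 2)*(c - 1)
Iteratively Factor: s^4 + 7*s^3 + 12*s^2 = (s + 3)*(s^3 + 4*s^2) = (s + 3)*(s + 4)*(s^2) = s*(s + 3)*(s + 4)*(s)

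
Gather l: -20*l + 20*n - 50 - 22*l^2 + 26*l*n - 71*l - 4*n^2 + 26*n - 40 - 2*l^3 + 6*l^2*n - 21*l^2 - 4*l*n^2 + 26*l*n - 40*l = -2*l^3 + l^2*(6*n - 43) + l*(-4*n^2 + 52*n - 131) - 4*n^2 + 46*n - 90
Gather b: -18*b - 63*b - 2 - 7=-81*b - 9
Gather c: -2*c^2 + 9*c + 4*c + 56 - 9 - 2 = -2*c^2 + 13*c + 45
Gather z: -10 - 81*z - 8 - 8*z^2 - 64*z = -8*z^2 - 145*z - 18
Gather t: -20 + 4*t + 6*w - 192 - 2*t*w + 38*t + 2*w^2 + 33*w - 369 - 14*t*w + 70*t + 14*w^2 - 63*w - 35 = t*(112 - 16*w) + 16*w^2 - 24*w - 616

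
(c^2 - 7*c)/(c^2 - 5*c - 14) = c/(c + 2)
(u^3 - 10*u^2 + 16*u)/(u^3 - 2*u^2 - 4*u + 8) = u*(u - 8)/(u^2 - 4)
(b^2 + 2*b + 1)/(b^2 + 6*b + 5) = (b + 1)/(b + 5)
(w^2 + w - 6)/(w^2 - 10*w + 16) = (w + 3)/(w - 8)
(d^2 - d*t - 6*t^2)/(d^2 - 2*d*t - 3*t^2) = (d + 2*t)/(d + t)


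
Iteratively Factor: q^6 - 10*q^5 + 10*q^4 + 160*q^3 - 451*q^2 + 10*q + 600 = (q - 5)*(q^5 - 5*q^4 - 15*q^3 + 85*q^2 - 26*q - 120) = (q - 5)*(q - 3)*(q^4 - 2*q^3 - 21*q^2 + 22*q + 40) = (q - 5)^2*(q - 3)*(q^3 + 3*q^2 - 6*q - 8) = (q - 5)^2*(q - 3)*(q + 1)*(q^2 + 2*q - 8) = (q - 5)^2*(q - 3)*(q + 1)*(q + 4)*(q - 2)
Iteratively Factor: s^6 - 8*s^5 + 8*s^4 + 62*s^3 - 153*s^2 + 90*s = (s - 2)*(s^5 - 6*s^4 - 4*s^3 + 54*s^2 - 45*s) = (s - 2)*(s + 3)*(s^4 - 9*s^3 + 23*s^2 - 15*s) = s*(s - 2)*(s + 3)*(s^3 - 9*s^2 + 23*s - 15) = s*(s - 5)*(s - 2)*(s + 3)*(s^2 - 4*s + 3) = s*(s - 5)*(s - 2)*(s - 1)*(s + 3)*(s - 3)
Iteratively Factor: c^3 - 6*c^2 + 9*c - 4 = (c - 4)*(c^2 - 2*c + 1) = (c - 4)*(c - 1)*(c - 1)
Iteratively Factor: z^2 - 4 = (z + 2)*(z - 2)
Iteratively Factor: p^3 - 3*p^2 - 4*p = (p + 1)*(p^2 - 4*p) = (p - 4)*(p + 1)*(p)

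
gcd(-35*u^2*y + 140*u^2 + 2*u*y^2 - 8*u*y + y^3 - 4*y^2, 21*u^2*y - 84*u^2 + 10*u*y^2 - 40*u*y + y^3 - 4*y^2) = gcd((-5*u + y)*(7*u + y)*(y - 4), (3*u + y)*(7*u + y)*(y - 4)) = 7*u*y - 28*u + y^2 - 4*y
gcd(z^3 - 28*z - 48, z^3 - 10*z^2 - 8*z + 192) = z^2 - 2*z - 24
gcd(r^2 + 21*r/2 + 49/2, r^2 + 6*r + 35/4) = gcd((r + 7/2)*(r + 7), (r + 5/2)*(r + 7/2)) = r + 7/2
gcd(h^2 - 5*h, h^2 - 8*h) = h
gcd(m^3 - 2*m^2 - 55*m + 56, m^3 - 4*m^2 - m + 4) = m - 1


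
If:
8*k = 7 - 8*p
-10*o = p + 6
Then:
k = 7/8 - p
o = -p/10 - 3/5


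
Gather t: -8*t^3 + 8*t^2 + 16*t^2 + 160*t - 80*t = -8*t^3 + 24*t^2 + 80*t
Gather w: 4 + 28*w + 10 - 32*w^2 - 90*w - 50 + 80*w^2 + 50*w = 48*w^2 - 12*w - 36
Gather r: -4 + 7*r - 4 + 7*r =14*r - 8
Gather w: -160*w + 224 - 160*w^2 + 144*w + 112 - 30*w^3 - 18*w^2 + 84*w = -30*w^3 - 178*w^2 + 68*w + 336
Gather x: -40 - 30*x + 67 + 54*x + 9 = 24*x + 36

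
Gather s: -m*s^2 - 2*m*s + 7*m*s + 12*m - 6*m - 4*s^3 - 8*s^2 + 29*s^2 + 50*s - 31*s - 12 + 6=6*m - 4*s^3 + s^2*(21 - m) + s*(5*m + 19) - 6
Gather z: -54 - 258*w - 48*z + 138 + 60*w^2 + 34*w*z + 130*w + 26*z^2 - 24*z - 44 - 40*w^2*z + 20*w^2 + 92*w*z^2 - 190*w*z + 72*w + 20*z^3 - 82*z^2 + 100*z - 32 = 80*w^2 - 56*w + 20*z^3 + z^2*(92*w - 56) + z*(-40*w^2 - 156*w + 28) + 8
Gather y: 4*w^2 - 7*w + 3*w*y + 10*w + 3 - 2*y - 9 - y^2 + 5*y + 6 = 4*w^2 + 3*w - y^2 + y*(3*w + 3)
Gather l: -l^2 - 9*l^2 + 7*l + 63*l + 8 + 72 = -10*l^2 + 70*l + 80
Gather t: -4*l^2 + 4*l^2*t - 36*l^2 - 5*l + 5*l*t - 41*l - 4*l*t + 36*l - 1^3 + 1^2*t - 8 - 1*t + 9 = -40*l^2 - 10*l + t*(4*l^2 + l)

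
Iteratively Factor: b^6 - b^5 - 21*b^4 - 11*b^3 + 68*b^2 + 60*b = (b + 1)*(b^5 - 2*b^4 - 19*b^3 + 8*b^2 + 60*b) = (b + 1)*(b + 3)*(b^4 - 5*b^3 - 4*b^2 + 20*b) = b*(b + 1)*(b + 3)*(b^3 - 5*b^2 - 4*b + 20) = b*(b + 1)*(b + 2)*(b + 3)*(b^2 - 7*b + 10) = b*(b - 5)*(b + 1)*(b + 2)*(b + 3)*(b - 2)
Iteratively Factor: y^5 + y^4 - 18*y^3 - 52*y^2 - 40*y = (y)*(y^4 + y^3 - 18*y^2 - 52*y - 40) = y*(y + 2)*(y^3 - y^2 - 16*y - 20) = y*(y - 5)*(y + 2)*(y^2 + 4*y + 4) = y*(y - 5)*(y + 2)^2*(y + 2)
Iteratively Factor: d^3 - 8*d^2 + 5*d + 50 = (d + 2)*(d^2 - 10*d + 25) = (d - 5)*(d + 2)*(d - 5)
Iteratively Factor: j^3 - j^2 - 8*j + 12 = (j - 2)*(j^2 + j - 6) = (j - 2)*(j + 3)*(j - 2)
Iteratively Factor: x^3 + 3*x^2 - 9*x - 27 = (x + 3)*(x^2 - 9) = (x - 3)*(x + 3)*(x + 3)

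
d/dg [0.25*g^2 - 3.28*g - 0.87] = 0.5*g - 3.28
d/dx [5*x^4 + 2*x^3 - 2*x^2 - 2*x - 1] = 20*x^3 + 6*x^2 - 4*x - 2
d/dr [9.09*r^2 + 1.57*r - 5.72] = 18.18*r + 1.57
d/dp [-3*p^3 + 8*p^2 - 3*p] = -9*p^2 + 16*p - 3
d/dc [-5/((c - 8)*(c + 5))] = 5*(2*c - 3)/((c - 8)^2*(c + 5)^2)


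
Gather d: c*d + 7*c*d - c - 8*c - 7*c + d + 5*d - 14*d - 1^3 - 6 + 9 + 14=-16*c + d*(8*c - 8) + 16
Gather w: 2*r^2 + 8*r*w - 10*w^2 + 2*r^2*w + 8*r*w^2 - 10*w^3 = 2*r^2 - 10*w^3 + w^2*(8*r - 10) + w*(2*r^2 + 8*r)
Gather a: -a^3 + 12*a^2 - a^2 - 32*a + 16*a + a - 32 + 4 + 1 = -a^3 + 11*a^2 - 15*a - 27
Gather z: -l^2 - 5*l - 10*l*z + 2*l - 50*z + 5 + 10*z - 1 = -l^2 - 3*l + z*(-10*l - 40) + 4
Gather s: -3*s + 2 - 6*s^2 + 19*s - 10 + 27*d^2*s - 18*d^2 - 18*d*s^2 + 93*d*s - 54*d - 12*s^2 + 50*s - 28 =-18*d^2 - 54*d + s^2*(-18*d - 18) + s*(27*d^2 + 93*d + 66) - 36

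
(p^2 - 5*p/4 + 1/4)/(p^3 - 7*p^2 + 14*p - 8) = (p - 1/4)/(p^2 - 6*p + 8)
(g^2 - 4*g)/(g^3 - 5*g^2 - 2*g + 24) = g/(g^2 - g - 6)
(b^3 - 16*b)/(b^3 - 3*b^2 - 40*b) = (16 - b^2)/(-b^2 + 3*b + 40)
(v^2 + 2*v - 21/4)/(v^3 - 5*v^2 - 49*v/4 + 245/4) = (2*v - 3)/(2*v^2 - 17*v + 35)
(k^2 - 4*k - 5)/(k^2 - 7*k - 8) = (k - 5)/(k - 8)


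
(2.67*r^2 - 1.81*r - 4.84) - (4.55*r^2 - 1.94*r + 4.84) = -1.88*r^2 + 0.13*r - 9.68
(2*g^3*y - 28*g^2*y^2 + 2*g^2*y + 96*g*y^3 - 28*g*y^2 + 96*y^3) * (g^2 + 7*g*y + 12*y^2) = 2*g^5*y - 14*g^4*y^2 + 2*g^4*y - 76*g^3*y^3 - 14*g^3*y^2 + 336*g^2*y^4 - 76*g^2*y^3 + 1152*g*y^5 + 336*g*y^4 + 1152*y^5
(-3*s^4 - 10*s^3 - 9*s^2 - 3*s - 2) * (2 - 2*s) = 6*s^5 + 14*s^4 - 2*s^3 - 12*s^2 - 2*s - 4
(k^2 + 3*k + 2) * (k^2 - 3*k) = k^4 - 7*k^2 - 6*k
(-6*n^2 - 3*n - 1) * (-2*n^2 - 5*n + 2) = 12*n^4 + 36*n^3 + 5*n^2 - n - 2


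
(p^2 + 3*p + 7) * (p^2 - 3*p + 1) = p^4 - p^2 - 18*p + 7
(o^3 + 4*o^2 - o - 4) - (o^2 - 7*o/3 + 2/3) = o^3 + 3*o^2 + 4*o/3 - 14/3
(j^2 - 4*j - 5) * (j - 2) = j^3 - 6*j^2 + 3*j + 10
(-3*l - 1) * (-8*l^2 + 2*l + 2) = 24*l^3 + 2*l^2 - 8*l - 2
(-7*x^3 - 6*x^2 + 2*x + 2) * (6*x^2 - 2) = -42*x^5 - 36*x^4 + 26*x^3 + 24*x^2 - 4*x - 4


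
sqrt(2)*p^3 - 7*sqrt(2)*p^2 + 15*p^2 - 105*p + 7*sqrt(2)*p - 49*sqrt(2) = (p - 7)*(p + 7*sqrt(2))*(sqrt(2)*p + 1)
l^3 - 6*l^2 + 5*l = l*(l - 5)*(l - 1)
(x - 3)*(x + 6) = x^2 + 3*x - 18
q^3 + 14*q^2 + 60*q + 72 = (q + 2)*(q + 6)^2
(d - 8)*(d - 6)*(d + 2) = d^3 - 12*d^2 + 20*d + 96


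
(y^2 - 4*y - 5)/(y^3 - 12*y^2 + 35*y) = (y + 1)/(y*(y - 7))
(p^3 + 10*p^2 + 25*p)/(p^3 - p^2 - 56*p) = (p^2 + 10*p + 25)/(p^2 - p - 56)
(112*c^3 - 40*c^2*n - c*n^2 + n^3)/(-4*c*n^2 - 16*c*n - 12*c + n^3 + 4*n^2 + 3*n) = (-28*c^2 + 3*c*n + n^2)/(n^2 + 4*n + 3)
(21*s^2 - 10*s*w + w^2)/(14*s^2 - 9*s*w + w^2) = (3*s - w)/(2*s - w)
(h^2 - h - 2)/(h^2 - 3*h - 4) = (h - 2)/(h - 4)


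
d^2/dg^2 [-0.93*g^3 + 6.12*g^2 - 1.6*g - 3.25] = 12.24 - 5.58*g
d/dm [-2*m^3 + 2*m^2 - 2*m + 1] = -6*m^2 + 4*m - 2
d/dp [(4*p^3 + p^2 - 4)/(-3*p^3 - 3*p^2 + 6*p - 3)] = (-3*p^4 + 16*p^3 - 22*p^2 - 10*p + 8)/(3*(p^6 + 2*p^5 - 3*p^4 - 2*p^3 + 6*p^2 - 4*p + 1))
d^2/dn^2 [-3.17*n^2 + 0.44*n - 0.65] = -6.34000000000000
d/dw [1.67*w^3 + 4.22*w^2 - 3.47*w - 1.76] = 5.01*w^2 + 8.44*w - 3.47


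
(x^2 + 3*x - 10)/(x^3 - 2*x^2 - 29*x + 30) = (x - 2)/(x^2 - 7*x + 6)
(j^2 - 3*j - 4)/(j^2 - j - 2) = (j - 4)/(j - 2)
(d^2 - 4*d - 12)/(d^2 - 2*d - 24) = (d + 2)/(d + 4)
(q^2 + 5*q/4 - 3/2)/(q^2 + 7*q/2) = (4*q^2 + 5*q - 6)/(2*q*(2*q + 7))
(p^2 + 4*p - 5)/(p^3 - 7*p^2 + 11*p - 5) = (p + 5)/(p^2 - 6*p + 5)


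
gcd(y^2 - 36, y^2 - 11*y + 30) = y - 6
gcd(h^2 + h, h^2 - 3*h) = h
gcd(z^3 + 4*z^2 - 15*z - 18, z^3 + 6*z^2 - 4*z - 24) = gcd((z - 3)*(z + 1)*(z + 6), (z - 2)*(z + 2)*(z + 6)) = z + 6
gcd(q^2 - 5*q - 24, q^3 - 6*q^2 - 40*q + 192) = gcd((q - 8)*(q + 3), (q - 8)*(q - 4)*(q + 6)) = q - 8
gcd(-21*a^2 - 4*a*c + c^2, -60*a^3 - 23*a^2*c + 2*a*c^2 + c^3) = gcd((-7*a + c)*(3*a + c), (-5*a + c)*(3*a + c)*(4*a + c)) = 3*a + c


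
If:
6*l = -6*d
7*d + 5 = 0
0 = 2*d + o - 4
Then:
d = -5/7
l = 5/7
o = 38/7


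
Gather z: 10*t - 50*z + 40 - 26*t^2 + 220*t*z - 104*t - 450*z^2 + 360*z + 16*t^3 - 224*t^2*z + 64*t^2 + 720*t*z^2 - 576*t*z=16*t^3 + 38*t^2 - 94*t + z^2*(720*t - 450) + z*(-224*t^2 - 356*t + 310) + 40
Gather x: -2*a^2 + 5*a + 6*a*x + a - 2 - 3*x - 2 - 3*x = -2*a^2 + 6*a + x*(6*a - 6) - 4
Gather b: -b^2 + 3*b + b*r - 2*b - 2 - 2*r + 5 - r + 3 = -b^2 + b*(r + 1) - 3*r + 6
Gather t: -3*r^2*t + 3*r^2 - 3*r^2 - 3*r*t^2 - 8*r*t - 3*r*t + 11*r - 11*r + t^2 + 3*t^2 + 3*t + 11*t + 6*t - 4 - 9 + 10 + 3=t^2*(4 - 3*r) + t*(-3*r^2 - 11*r + 20)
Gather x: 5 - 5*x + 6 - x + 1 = 12 - 6*x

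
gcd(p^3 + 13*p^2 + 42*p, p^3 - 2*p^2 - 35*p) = p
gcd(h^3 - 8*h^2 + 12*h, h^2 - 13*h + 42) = h - 6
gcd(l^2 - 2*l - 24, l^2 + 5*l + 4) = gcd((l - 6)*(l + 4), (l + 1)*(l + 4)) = l + 4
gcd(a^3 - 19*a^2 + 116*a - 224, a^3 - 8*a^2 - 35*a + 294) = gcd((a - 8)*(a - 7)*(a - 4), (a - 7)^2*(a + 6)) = a - 7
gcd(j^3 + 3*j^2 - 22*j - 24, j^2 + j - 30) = j + 6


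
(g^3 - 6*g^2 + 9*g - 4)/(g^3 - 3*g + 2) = (g - 4)/(g + 2)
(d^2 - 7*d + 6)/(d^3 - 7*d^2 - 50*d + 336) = (d - 1)/(d^2 - d - 56)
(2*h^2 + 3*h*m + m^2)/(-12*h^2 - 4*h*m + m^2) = (-h - m)/(6*h - m)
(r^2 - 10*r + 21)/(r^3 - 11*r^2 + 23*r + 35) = (r - 3)/(r^2 - 4*r - 5)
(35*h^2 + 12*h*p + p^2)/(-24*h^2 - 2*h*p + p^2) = (35*h^2 + 12*h*p + p^2)/(-24*h^2 - 2*h*p + p^2)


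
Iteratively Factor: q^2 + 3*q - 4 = (q + 4)*(q - 1)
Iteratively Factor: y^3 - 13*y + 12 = (y - 1)*(y^2 + y - 12) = (y - 1)*(y + 4)*(y - 3)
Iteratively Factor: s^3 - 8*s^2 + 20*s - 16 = (s - 2)*(s^2 - 6*s + 8) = (s - 4)*(s - 2)*(s - 2)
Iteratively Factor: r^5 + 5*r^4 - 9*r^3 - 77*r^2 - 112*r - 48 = (r + 4)*(r^4 + r^3 - 13*r^2 - 25*r - 12) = (r + 3)*(r + 4)*(r^3 - 2*r^2 - 7*r - 4) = (r - 4)*(r + 3)*(r + 4)*(r^2 + 2*r + 1) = (r - 4)*(r + 1)*(r + 3)*(r + 4)*(r + 1)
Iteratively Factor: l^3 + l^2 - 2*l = (l - 1)*(l^2 + 2*l) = l*(l - 1)*(l + 2)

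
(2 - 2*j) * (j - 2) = -2*j^2 + 6*j - 4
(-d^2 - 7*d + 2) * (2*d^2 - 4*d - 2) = -2*d^4 - 10*d^3 + 34*d^2 + 6*d - 4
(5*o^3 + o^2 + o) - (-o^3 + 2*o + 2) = 6*o^3 + o^2 - o - 2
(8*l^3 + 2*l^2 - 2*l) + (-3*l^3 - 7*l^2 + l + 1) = 5*l^3 - 5*l^2 - l + 1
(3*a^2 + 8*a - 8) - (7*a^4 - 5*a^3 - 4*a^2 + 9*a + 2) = -7*a^4 + 5*a^3 + 7*a^2 - a - 10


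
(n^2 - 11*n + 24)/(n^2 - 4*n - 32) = (n - 3)/(n + 4)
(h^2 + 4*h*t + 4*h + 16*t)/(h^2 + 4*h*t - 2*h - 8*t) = (h + 4)/(h - 2)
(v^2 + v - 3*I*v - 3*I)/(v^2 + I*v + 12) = (v + 1)/(v + 4*I)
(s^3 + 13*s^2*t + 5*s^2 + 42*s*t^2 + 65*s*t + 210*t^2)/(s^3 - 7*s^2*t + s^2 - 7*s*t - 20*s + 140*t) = (s^2 + 13*s*t + 42*t^2)/(s^2 - 7*s*t - 4*s + 28*t)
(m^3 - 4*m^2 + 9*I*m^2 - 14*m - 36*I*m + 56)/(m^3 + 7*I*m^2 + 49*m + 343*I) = (m^2 + 2*m*(-2 + I) - 8*I)/(m^2 + 49)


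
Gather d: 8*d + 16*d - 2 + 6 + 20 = 24*d + 24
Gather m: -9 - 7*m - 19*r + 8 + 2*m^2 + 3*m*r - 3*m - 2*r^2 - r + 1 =2*m^2 + m*(3*r - 10) - 2*r^2 - 20*r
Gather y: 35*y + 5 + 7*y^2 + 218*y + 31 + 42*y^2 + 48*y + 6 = 49*y^2 + 301*y + 42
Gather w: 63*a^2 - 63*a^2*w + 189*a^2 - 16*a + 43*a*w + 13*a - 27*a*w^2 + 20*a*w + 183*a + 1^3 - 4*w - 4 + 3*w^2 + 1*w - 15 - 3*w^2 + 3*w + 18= 252*a^2 - 27*a*w^2 + 180*a + w*(-63*a^2 + 63*a)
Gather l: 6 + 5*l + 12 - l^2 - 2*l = -l^2 + 3*l + 18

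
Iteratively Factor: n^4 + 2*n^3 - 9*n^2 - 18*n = (n)*(n^3 + 2*n^2 - 9*n - 18) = n*(n + 2)*(n^2 - 9) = n*(n + 2)*(n + 3)*(n - 3)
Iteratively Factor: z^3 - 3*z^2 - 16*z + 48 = (z + 4)*(z^2 - 7*z + 12) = (z - 3)*(z + 4)*(z - 4)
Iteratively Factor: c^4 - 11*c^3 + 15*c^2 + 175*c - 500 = (c - 5)*(c^3 - 6*c^2 - 15*c + 100) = (c - 5)^2*(c^2 - c - 20) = (c - 5)^2*(c + 4)*(c - 5)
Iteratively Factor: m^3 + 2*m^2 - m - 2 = (m + 2)*(m^2 - 1) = (m + 1)*(m + 2)*(m - 1)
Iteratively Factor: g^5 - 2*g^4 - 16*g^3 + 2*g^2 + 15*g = (g - 5)*(g^4 + 3*g^3 - g^2 - 3*g) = (g - 5)*(g + 3)*(g^3 - g) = (g - 5)*(g + 1)*(g + 3)*(g^2 - g) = g*(g - 5)*(g + 1)*(g + 3)*(g - 1)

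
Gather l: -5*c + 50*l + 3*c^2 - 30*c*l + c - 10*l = 3*c^2 - 4*c + l*(40 - 30*c)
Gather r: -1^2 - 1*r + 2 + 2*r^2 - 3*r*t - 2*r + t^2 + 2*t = 2*r^2 + r*(-3*t - 3) + t^2 + 2*t + 1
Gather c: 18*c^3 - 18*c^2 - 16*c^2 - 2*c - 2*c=18*c^3 - 34*c^2 - 4*c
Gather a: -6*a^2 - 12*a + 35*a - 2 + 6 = -6*a^2 + 23*a + 4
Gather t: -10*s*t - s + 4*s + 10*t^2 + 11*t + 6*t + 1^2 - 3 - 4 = 3*s + 10*t^2 + t*(17 - 10*s) - 6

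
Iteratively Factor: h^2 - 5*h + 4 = (h - 1)*(h - 4)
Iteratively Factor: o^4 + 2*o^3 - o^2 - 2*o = (o + 1)*(o^3 + o^2 - 2*o) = o*(o + 1)*(o^2 + o - 2) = o*(o - 1)*(o + 1)*(o + 2)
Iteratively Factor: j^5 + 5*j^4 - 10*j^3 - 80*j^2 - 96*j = (j + 2)*(j^4 + 3*j^3 - 16*j^2 - 48*j) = (j + 2)*(j + 4)*(j^3 - j^2 - 12*j) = j*(j + 2)*(j + 4)*(j^2 - j - 12) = j*(j + 2)*(j + 3)*(j + 4)*(j - 4)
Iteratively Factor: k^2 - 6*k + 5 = (k - 1)*(k - 5)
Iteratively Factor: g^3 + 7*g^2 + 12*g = (g + 4)*(g^2 + 3*g) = g*(g + 4)*(g + 3)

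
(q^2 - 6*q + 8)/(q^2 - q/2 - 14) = 2*(q - 2)/(2*q + 7)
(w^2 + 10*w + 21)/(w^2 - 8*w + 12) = (w^2 + 10*w + 21)/(w^2 - 8*w + 12)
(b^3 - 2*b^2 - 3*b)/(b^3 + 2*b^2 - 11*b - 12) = b/(b + 4)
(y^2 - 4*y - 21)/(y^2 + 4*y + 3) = (y - 7)/(y + 1)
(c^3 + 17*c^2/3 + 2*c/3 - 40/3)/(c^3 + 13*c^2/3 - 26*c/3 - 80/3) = (3*c - 4)/(3*c - 8)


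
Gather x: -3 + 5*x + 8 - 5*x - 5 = 0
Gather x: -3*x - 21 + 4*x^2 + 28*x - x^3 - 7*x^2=-x^3 - 3*x^2 + 25*x - 21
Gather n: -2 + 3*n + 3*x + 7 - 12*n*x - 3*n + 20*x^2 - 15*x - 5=-12*n*x + 20*x^2 - 12*x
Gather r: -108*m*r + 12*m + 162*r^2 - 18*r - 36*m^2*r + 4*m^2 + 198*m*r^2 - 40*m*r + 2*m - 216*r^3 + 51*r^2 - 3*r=4*m^2 + 14*m - 216*r^3 + r^2*(198*m + 213) + r*(-36*m^2 - 148*m - 21)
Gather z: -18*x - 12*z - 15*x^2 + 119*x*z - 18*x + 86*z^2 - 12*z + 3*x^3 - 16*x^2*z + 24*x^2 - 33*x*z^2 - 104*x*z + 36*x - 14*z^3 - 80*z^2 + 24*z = 3*x^3 + 9*x^2 - 14*z^3 + z^2*(6 - 33*x) + z*(-16*x^2 + 15*x)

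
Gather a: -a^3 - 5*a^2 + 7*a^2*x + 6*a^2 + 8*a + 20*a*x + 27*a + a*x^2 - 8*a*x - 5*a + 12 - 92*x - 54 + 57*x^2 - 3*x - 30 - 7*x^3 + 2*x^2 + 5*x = -a^3 + a^2*(7*x + 1) + a*(x^2 + 12*x + 30) - 7*x^3 + 59*x^2 - 90*x - 72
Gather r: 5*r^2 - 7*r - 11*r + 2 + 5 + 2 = 5*r^2 - 18*r + 9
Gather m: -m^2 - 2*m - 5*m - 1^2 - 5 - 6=-m^2 - 7*m - 12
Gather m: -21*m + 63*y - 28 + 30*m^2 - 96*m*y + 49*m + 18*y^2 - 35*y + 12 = 30*m^2 + m*(28 - 96*y) + 18*y^2 + 28*y - 16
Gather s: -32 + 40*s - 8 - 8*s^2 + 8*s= -8*s^2 + 48*s - 40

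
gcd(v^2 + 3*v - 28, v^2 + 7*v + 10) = 1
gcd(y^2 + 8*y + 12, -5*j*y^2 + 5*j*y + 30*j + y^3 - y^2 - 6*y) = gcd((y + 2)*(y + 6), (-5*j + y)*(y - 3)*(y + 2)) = y + 2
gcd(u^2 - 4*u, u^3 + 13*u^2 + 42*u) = u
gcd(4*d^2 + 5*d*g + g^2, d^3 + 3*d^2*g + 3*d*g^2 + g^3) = d + g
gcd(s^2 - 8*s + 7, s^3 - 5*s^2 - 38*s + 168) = s - 7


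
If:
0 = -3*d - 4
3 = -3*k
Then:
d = -4/3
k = -1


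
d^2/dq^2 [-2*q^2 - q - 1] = -4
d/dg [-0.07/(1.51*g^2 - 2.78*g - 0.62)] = (0.2114*g - 0.1946)/(-1.51*g^2 + 2.78*g + 0.62)^2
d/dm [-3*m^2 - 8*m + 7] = -6*m - 8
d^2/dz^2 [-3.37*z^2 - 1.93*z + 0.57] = -6.74000000000000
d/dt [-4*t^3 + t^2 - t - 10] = -12*t^2 + 2*t - 1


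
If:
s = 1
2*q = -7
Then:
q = -7/2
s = 1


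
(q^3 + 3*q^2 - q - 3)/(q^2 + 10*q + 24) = (q^3 + 3*q^2 - q - 3)/(q^2 + 10*q + 24)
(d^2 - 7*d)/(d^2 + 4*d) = (d - 7)/(d + 4)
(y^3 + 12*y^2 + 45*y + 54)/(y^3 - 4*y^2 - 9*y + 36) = (y^2 + 9*y + 18)/(y^2 - 7*y + 12)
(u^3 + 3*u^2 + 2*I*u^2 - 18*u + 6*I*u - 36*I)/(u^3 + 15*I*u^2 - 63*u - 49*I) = (u^3 + u^2*(3 + 2*I) + 6*u*(-3 + I) - 36*I)/(u^3 + 15*I*u^2 - 63*u - 49*I)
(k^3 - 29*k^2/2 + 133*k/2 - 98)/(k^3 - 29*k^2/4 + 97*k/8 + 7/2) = 4*(k - 7)/(4*k + 1)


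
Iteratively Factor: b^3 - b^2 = (b)*(b^2 - b) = b^2*(b - 1)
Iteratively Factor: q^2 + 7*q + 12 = (q + 4)*(q + 3)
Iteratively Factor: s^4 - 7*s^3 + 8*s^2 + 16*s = (s - 4)*(s^3 - 3*s^2 - 4*s) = (s - 4)^2*(s^2 + s) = (s - 4)^2*(s + 1)*(s)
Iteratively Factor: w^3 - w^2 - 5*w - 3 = (w + 1)*(w^2 - 2*w - 3) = (w + 1)^2*(w - 3)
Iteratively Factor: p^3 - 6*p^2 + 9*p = (p - 3)*(p^2 - 3*p) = (p - 3)^2*(p)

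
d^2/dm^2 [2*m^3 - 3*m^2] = 12*m - 6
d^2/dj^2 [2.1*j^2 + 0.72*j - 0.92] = 4.20000000000000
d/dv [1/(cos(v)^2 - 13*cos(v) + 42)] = (2*cos(v) - 13)*sin(v)/(cos(v)^2 - 13*cos(v) + 42)^2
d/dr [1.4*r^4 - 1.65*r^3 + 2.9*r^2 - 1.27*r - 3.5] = 5.6*r^3 - 4.95*r^2 + 5.8*r - 1.27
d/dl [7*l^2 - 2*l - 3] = 14*l - 2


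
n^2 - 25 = (n - 5)*(n + 5)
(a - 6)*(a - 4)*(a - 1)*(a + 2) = a^4 - 9*a^3 + 12*a^2 + 44*a - 48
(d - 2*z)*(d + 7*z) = d^2 + 5*d*z - 14*z^2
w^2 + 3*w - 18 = (w - 3)*(w + 6)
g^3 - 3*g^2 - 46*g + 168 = (g - 6)*(g - 4)*(g + 7)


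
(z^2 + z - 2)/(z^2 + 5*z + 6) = (z - 1)/(z + 3)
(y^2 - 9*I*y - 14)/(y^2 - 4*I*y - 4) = (y - 7*I)/(y - 2*I)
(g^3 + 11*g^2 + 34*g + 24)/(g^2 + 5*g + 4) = g + 6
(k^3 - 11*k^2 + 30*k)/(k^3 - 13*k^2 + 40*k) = (k - 6)/(k - 8)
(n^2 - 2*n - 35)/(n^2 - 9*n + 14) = (n + 5)/(n - 2)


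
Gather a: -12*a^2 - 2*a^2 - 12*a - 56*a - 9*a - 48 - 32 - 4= -14*a^2 - 77*a - 84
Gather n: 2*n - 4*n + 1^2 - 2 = -2*n - 1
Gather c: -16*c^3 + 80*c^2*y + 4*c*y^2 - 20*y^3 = -16*c^3 + 80*c^2*y + 4*c*y^2 - 20*y^3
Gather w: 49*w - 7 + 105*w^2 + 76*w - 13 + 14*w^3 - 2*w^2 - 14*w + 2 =14*w^3 + 103*w^2 + 111*w - 18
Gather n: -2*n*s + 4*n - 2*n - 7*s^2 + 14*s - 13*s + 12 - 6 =n*(2 - 2*s) - 7*s^2 + s + 6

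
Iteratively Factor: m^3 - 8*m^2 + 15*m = (m - 3)*(m^2 - 5*m) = (m - 5)*(m - 3)*(m)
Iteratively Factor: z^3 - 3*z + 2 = (z - 1)*(z^2 + z - 2) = (z - 1)*(z + 2)*(z - 1)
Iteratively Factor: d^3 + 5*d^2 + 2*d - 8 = (d + 2)*(d^2 + 3*d - 4) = (d - 1)*(d + 2)*(d + 4)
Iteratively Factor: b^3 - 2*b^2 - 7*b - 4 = (b - 4)*(b^2 + 2*b + 1) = (b - 4)*(b + 1)*(b + 1)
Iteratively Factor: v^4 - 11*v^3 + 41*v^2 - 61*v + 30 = (v - 2)*(v^3 - 9*v^2 + 23*v - 15) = (v - 2)*(v - 1)*(v^2 - 8*v + 15) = (v - 5)*(v - 2)*(v - 1)*(v - 3)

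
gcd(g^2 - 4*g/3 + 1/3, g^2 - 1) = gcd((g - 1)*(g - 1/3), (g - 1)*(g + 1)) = g - 1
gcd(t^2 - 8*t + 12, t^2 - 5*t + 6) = t - 2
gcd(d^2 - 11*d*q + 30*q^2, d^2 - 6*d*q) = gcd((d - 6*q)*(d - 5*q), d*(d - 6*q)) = -d + 6*q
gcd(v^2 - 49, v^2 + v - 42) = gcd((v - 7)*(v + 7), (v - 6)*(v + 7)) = v + 7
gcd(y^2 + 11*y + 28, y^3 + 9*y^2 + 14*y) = y + 7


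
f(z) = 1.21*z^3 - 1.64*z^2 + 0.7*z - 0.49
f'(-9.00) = 324.25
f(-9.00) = -1021.72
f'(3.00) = 23.53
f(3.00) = 19.52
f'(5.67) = 98.80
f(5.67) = 171.32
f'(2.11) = 9.94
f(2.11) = 5.05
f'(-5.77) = 140.48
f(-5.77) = -291.57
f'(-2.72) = 36.48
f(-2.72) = -38.88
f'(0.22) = 0.15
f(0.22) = -0.40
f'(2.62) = 17.02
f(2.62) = 11.85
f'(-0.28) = 1.90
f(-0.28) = -0.84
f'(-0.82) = 5.83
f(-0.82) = -2.83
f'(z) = 3.63*z^2 - 3.28*z + 0.7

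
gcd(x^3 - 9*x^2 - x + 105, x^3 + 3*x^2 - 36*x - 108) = x + 3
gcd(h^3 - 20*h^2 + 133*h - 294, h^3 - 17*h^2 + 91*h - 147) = h^2 - 14*h + 49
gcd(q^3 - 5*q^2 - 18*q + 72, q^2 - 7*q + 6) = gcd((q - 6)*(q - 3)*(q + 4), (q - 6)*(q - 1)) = q - 6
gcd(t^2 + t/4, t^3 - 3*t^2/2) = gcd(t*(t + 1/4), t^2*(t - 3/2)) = t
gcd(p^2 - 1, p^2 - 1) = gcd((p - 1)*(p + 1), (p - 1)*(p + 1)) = p^2 - 1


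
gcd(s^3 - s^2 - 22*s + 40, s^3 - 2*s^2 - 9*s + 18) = s - 2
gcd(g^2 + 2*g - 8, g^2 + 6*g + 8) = g + 4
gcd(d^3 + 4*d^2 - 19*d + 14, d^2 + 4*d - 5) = d - 1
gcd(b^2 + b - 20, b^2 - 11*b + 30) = 1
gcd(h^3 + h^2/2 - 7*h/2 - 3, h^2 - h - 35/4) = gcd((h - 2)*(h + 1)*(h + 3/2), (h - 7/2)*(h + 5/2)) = 1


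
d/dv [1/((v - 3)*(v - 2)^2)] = ((3 - v)*(v - 2) - 2*(v - 3)^2)/((v - 3)^3*(v - 2)^3)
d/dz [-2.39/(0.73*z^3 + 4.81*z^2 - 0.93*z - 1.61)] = (5.2341*z^2 + 22.9918*z - 2.2227)/(0.73*z^3 + 4.81*z^2 - 0.93*z - 1.61)^2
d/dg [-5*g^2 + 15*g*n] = -10*g + 15*n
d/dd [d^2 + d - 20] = 2*d + 1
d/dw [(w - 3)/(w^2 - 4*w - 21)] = (w^2 - 4*w - 2*(w - 3)*(w - 2) - 21)/(-w^2 + 4*w + 21)^2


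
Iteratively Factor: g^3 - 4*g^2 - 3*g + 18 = (g - 3)*(g^2 - g - 6) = (g - 3)*(g + 2)*(g - 3)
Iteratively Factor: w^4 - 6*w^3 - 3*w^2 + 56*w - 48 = (w - 1)*(w^3 - 5*w^2 - 8*w + 48) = (w - 4)*(w - 1)*(w^2 - w - 12) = (w - 4)^2*(w - 1)*(w + 3)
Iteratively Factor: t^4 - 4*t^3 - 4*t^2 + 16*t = (t - 4)*(t^3 - 4*t) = t*(t - 4)*(t^2 - 4) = t*(t - 4)*(t - 2)*(t + 2)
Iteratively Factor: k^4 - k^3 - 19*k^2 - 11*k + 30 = (k + 3)*(k^3 - 4*k^2 - 7*k + 10) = (k - 1)*(k + 3)*(k^2 - 3*k - 10) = (k - 5)*(k - 1)*(k + 3)*(k + 2)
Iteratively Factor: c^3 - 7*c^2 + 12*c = (c - 3)*(c^2 - 4*c) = c*(c - 3)*(c - 4)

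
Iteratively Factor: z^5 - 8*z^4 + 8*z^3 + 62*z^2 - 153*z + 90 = (z - 1)*(z^4 - 7*z^3 + z^2 + 63*z - 90) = (z - 5)*(z - 1)*(z^3 - 2*z^2 - 9*z + 18) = (z - 5)*(z - 2)*(z - 1)*(z^2 - 9) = (z - 5)*(z - 2)*(z - 1)*(z + 3)*(z - 3)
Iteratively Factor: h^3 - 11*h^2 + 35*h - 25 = (h - 5)*(h^2 - 6*h + 5) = (h - 5)^2*(h - 1)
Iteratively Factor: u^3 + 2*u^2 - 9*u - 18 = (u + 2)*(u^2 - 9) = (u - 3)*(u + 2)*(u + 3)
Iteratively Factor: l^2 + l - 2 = (l + 2)*(l - 1)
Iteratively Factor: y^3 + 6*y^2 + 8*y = (y + 2)*(y^2 + 4*y) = (y + 2)*(y + 4)*(y)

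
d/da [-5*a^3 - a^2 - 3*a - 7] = -15*a^2 - 2*a - 3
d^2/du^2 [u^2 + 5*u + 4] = 2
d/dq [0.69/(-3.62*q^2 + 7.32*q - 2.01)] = (4.9956*q - 5.0508)/(3.62*q^2 - 7.32*q + 2.01)^2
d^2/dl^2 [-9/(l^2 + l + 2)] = 18*(l^2 + l - (2*l + 1)^2 + 2)/(l^2 + l + 2)^3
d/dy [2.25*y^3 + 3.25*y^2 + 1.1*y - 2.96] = 6.75*y^2 + 6.5*y + 1.1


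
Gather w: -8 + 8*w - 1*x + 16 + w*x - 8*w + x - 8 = w*x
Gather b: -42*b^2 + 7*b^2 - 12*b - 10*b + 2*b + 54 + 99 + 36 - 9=-35*b^2 - 20*b + 180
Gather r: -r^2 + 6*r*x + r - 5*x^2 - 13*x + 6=-r^2 + r*(6*x + 1) - 5*x^2 - 13*x + 6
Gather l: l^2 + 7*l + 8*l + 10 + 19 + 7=l^2 + 15*l + 36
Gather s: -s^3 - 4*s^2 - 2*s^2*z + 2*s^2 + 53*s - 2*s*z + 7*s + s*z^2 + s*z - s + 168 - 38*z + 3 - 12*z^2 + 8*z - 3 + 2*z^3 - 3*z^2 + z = -s^3 + s^2*(-2*z - 2) + s*(z^2 - z + 59) + 2*z^3 - 15*z^2 - 29*z + 168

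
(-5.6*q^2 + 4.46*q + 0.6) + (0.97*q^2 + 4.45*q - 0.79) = -4.63*q^2 + 8.91*q - 0.19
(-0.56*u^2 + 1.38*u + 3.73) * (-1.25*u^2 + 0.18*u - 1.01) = 0.7*u^4 - 1.8258*u^3 - 3.8485*u^2 - 0.7224*u - 3.7673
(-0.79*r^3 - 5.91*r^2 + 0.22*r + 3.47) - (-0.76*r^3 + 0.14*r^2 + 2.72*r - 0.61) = -0.03*r^3 - 6.05*r^2 - 2.5*r + 4.08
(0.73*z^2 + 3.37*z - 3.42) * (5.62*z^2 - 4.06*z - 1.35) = 4.1026*z^4 + 15.9756*z^3 - 33.8881*z^2 + 9.3357*z + 4.617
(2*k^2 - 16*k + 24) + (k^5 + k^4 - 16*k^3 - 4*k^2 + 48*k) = k^5 + k^4 - 16*k^3 - 2*k^2 + 32*k + 24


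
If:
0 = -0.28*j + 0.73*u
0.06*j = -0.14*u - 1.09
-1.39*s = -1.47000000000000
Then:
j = -9.59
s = 1.06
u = -3.68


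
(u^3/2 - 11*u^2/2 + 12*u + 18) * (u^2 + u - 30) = u^5/2 - 5*u^4 - 17*u^3/2 + 195*u^2 - 342*u - 540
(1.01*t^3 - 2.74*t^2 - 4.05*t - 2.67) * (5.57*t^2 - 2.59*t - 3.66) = 5.6257*t^5 - 17.8777*t^4 - 19.1585*t^3 + 5.646*t^2 + 21.7383*t + 9.7722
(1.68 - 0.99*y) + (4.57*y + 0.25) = 3.58*y + 1.93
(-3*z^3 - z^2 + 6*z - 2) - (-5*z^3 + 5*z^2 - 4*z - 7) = 2*z^3 - 6*z^2 + 10*z + 5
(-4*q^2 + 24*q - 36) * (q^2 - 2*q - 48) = -4*q^4 + 32*q^3 + 108*q^2 - 1080*q + 1728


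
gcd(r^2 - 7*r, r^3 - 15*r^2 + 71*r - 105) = r - 7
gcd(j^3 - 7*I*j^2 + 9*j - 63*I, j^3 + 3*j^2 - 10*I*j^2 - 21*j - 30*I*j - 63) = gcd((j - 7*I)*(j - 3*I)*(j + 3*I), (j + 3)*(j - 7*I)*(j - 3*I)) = j^2 - 10*I*j - 21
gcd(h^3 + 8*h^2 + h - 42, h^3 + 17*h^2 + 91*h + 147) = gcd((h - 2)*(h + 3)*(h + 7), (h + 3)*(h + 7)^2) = h^2 + 10*h + 21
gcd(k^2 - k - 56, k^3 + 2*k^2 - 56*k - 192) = k - 8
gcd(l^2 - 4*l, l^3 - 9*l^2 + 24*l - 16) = l - 4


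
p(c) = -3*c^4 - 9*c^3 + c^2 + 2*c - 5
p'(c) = -12*c^3 - 27*c^2 + 2*c + 2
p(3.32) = -681.17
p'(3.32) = -728.10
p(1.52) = -47.27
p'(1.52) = -99.48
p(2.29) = -185.76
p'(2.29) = -279.12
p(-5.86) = -1708.93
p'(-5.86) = 1477.87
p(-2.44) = 20.48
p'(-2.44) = 10.69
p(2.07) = -131.48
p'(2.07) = -215.99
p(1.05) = -15.86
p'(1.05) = -39.56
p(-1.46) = 8.59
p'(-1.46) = -21.13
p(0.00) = -5.00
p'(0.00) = 2.00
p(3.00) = -476.00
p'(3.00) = -559.00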